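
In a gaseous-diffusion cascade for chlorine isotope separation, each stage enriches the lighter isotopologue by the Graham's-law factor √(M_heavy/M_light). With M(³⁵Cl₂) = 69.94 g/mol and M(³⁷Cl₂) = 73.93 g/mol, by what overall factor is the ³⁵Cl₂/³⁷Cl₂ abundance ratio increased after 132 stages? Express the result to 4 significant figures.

38.93

Each stage multiplies the ratio by α = √(73.93/69.94), so after 132 stages the overall factor is α^132 = (73.93/69.94)^(132/2).
= 1.05705^66 = 38.93.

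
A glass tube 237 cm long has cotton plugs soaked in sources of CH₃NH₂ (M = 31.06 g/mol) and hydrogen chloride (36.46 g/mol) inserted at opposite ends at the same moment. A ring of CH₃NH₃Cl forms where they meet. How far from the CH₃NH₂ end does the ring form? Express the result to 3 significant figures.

123 cm

The fronts meet when d_CH₃NH₂ + d_HCl = L with d_CH₃NH₂/d_HCl = √(M_HCl/M_CH₃NH₂) (Graham's law). Here √(M_HCl/M_CH₃NH₂) = √(36.46/31.06) = 1.083.
With d_CH₃NH₂ + d_HCl = 237 cm, d_HCl = 237/(1 + 1.083) = 113.8 cm.
d_CH₃NH₂ = 237 − 113.8 = 123 cm.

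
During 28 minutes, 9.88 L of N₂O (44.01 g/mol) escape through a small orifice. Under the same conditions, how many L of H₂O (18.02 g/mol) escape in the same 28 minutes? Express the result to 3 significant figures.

15.4 L

From Graham's law, rate_H₂O/rate_N₂O = √(M_N₂O/M_H₂O) = √(44.01/18.02) = √2.442 = 1.563.
So the volume for H₂O is 9.88 × 1.563 = 15.4 L.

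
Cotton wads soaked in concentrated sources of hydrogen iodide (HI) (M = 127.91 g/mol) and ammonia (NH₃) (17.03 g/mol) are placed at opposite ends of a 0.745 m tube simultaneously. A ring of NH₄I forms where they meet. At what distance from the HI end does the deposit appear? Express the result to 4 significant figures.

Graham's law gives d_HI/d_NH₃ = rate_HI/rate_NH₃ = √(M_NH₃/M_HI) = √(17.03/127.91) = 0.3649.
With d_HI + d_NH₃ = 0.745 m, d_NH₃ = 0.745/(1 + 0.3649) = 0.5458 m.
d_HI = 0.745 − 0.5458 = 0.1992 m.

0.1992 m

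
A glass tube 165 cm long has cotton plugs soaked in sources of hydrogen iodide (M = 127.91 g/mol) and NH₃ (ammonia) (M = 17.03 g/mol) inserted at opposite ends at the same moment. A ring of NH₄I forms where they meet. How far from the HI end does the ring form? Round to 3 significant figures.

44.1 cm

Distances travelled in equal time are proportional to diffusion rates, so d_HI/d_NH₃ = √(M_NH₃/M_HI) = √(17.03/127.91) = 0.3649.
With d_HI + d_NH₃ = 165 cm, d_NH₃ = 165/(1 + 0.3649) = 120.9 cm.
d_HI = 165 − 120.9 = 44.1 cm.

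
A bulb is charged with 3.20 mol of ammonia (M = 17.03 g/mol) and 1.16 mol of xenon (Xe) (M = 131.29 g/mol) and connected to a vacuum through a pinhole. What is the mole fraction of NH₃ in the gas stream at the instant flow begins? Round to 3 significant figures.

0.885

The effusion rate of species i is ∝ p_i/√M_i ∝ n_i/√M_i.
Mole fraction of NH₃ in the effusate = (n_NH₃/√M_NH₃) / (n_NH₃/√M_NH₃ + n_Xe/√M_Xe)
= (3.20/√17.03) / (3.20/√17.03 + 1.16/√131.29) = 0.7754/(0.7754 + 0.1012) = 0.885.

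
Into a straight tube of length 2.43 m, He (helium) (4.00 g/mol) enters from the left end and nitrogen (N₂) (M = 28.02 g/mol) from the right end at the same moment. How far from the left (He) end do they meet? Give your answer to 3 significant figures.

Distances travelled in equal time are proportional to diffusion rates, so d_He/d_N₂ = √(M_N₂/M_He) = √(28.02/4.00) = 2.647.
With d_He + d_N₂ = 2.43 m, d_N₂ = 2.43/(1 + 2.647) = 0.6664 m.
d_He = 2.43 − 0.6664 = 1.76 m.

1.76 m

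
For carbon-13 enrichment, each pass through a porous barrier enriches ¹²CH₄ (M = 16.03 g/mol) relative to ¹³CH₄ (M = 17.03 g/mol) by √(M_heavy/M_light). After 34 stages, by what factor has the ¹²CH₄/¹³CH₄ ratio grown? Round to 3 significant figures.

2.80

Overall factor = α^34 with α = √(17.03/16.03), i.e. (17.03/16.03)^(34/2).
= 1.06238^17 = 2.80.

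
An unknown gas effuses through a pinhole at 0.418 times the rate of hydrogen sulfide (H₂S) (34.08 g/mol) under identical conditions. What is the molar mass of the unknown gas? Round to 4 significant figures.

195.1 g/mol

Using Graham's law: rate_X/rate_H₂S = √(M_H₂S/M_X).
0.418 = √(34.08/M_X)
M_X = 34.08 / 0.418² = 34.08 / 0.1747 = 195.1 g/mol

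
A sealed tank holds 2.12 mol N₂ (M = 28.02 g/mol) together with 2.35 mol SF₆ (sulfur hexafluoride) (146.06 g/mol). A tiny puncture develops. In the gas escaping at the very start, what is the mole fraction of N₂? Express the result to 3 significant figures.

Effusion rate of each component ∝ n_i/√M_i (partial pressure × 1/√M).
Mole fraction of N₂ in the effusate = (n_N₂/√M_N₂) / (n_N₂/√M_N₂ + n_SF₆/√M_SF₆)
= (2.12/√28.02) / (2.12/√28.02 + 2.35/√146.06) = 0.4005/(0.4005 + 0.1944) = 0.673.

0.673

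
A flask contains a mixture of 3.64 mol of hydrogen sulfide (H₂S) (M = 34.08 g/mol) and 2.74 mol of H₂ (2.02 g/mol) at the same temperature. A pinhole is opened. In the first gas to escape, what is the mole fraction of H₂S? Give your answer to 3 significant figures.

The effusion rate of species i is ∝ p_i/√M_i ∝ n_i/√M_i.
So x_H₂S in the escaping gas = (n_H₂S/√M_H₂S) / Σ(n_i/√M_i)
= (3.64/√34.08) / (3.64/√34.08 + 2.74/√2.02) = 0.6235/(0.6235 + 1.928) = 0.244.

0.244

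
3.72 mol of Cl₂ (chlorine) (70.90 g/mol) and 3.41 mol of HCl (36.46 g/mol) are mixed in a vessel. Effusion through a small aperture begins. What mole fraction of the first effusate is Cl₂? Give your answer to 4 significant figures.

Rate_i ∝ x_i/√M_i (Graham's law weighted by mole fraction), so the effusate composition follows n_i/√M_i.
x_Cl₂(eff) = (n_Cl₂/√M_Cl₂) / (n_Cl₂/√M_Cl₂ + n_HCl/√M_HCl)
= (3.72/√70.90) / (3.72/√70.90 + 3.41/√36.46) = 0.4418/(0.4418 + 0.5647) = 0.4389.

0.4389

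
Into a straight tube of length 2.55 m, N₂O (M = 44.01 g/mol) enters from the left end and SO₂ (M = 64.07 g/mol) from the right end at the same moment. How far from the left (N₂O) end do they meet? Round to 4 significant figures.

1.394 m

The fronts meet when d_N₂O + d_SO₂ = L with d_N₂O/d_SO₂ = √(M_SO₂/M_N₂O) (Graham's law). Here √(M_SO₂/M_N₂O) = √(64.07/44.01) = 1.207.
With d_N₂O + d_SO₂ = 2.55 m, d_SO₂ = 2.55/(1 + 1.207) = 1.156 m.
d_N₂O = 2.55 − 1.156 = 1.394 m.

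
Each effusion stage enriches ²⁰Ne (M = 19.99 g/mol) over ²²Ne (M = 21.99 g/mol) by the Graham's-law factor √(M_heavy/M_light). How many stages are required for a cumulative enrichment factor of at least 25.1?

68

Single-stage factor α = √(21.99/19.99), so ln α = ½ ln(1.10005) = 0.04768.
Need α^N ≥ 25.1 ⇒ N ≥ ln(25.1) / ln α = 3.223 / 0.04768 = 67.60.
Minimum whole number of stages: N = 68.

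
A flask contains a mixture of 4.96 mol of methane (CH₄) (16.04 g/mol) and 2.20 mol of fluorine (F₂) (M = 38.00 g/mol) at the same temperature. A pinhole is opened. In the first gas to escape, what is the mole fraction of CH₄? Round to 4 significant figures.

Effusion rate of each component ∝ n_i/√M_i (partial pressure × 1/√M).
Mole fraction of CH₄ in the effusate = (n_CH₄/√M_CH₄) / (n_CH₄/√M_CH₄ + n_F₂/√M_F₂)
= (4.96/√16.04) / (4.96/√16.04 + 2.20/√38.00) = 1.238/(1.238 + 0.3569) = 0.7763.

0.7763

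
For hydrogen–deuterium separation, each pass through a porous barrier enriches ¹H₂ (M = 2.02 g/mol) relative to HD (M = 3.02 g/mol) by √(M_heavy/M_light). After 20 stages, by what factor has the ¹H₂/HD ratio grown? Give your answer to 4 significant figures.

The single-stage factor is √(M_heavy/M_light), so 20 stages give [√(3.02/2.02)]^20 = (3.02/2.02)^(20/2).
= 1.49505^10 = 55.79.

55.79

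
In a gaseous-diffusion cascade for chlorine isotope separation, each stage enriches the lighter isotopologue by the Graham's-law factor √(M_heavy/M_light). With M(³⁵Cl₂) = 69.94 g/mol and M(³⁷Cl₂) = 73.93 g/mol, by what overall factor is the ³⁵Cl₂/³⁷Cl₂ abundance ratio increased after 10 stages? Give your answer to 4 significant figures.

1.320

The single-stage factor is √(M_heavy/M_light), so 10 stages give [√(73.93/69.94)]^10 = (73.93/69.94)^(10/2).
= 1.05705^5 = 1.320.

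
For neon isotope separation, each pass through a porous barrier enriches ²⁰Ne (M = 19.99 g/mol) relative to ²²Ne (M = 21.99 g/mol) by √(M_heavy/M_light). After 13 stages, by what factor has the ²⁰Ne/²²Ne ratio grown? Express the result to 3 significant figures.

After 13 stages the ratio has grown by (√(21.99/19.99))^13 = (21.99/19.99)^(13/2).
= 1.10005^(13/2) = 1.86.

1.86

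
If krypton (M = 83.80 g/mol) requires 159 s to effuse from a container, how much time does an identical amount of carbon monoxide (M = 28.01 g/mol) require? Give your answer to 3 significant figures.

91.9 s

Since effusion rate ∝ 1/√M, t_CO/t_Kr = √(M_CO/M_Kr) = √(28.01/83.80) = √0.3342 = 0.5781.
So the time for CO is 159 × 0.5781 = 91.9 s.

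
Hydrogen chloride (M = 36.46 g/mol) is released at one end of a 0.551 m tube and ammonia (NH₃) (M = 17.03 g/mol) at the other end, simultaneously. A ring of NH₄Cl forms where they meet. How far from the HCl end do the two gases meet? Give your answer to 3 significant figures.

0.224 m

Distances travelled in equal time are proportional to diffusion rates, so d_HCl/d_NH₃ = √(M_NH₃/M_HCl) = √(17.03/36.46) = 0.6834.
With d_HCl + d_NH₃ = 0.551 m, d_NH₃ = 0.551/(1 + 0.6834) = 0.3273 m.
d_HCl = 0.551 − 0.3273 = 0.224 m.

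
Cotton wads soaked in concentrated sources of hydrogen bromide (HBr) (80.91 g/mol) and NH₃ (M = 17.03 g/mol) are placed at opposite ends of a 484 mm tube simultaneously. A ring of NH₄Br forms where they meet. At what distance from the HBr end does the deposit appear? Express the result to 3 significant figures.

In equal time, each gas travels a distance ∝ its rate ∝ 1/√M, so d_HBr/d_NH₃ = √(M_NH₃/M_HBr) = √(17.03/80.91) = 0.4588.
With d_HBr + d_NH₃ = 484 mm, d_NH₃ = 484/(1 + 0.4588) = 331.8 mm.
d_HBr = 484 − 331.8 = 152 mm.

152 mm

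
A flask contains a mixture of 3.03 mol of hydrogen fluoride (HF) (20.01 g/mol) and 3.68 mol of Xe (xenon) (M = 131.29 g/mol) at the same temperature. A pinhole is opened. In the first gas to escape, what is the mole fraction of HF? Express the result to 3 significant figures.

Rate_i ∝ x_i/√M_i (Graham's law weighted by mole fraction), so the effusate composition follows n_i/√M_i.
So x_HF in the escaping gas = (n_HF/√M_HF) / Σ(n_i/√M_i)
= (3.03/√20.01) / (3.03/√20.01 + 3.68/√131.29) = 0.6774/(0.6774 + 0.3212) = 0.678.

0.678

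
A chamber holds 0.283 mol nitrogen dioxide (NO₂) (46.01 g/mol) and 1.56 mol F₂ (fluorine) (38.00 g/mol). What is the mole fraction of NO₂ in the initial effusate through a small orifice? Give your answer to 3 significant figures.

0.142

Each component's effusion rate ∝ (its partial pressure)·(1/√M) ∝ n_i/√M_i.
Mole fraction of NO₂ in the effusate = (n_NO₂/√M_NO₂) / (n_NO₂/√M_NO₂ + n_F₂/√M_F₂)
= (0.283/√46.01) / (0.283/√46.01 + 1.56/√38.00) = 0.04172/(0.04172 + 0.2531) = 0.142.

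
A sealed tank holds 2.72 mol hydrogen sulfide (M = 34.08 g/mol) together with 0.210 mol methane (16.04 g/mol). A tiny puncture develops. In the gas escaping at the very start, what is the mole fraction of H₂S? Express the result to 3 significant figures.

0.899

The effusion rate of species i is ∝ p_i/√M_i ∝ n_i/√M_i.
x_H₂S(eff) = (n_H₂S/√M_H₂S) / (n_H₂S/√M_H₂S + n_CH₄/√M_CH₄)
= (2.72/√34.08) / (2.72/√34.08 + 0.210/√16.04) = 0.4659/(0.4659 + 0.05243) = 0.899.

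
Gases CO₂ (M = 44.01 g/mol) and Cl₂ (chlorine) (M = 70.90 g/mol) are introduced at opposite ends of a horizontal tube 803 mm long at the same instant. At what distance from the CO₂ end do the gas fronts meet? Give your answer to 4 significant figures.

449.1 mm

The fronts meet when d_CO₂ + d_Cl₂ = L with d_CO₂/d_Cl₂ = √(M_Cl₂/M_CO₂) (Graham's law). Here √(M_Cl₂/M_CO₂) = √(70.90/44.01) = 1.269.
With d_CO₂ + d_Cl₂ = 803 mm, d_Cl₂ = 803/(1 + 1.269) = 353.9 mm.
d_CO₂ = 803 − 353.9 = 449.1 mm.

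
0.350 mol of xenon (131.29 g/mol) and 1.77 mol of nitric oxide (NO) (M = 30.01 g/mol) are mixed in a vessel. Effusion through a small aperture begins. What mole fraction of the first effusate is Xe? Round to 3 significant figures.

Effusion rate of each component ∝ n_i/√M_i (partial pressure × 1/√M).
So x_Xe in the escaping gas = (n_Xe/√M_Xe) / Σ(n_i/√M_i)
= (0.350/√131.29) / (0.350/√131.29 + 1.77/√30.01) = 0.03055/(0.03055 + 0.3231) = 0.0864.

0.0864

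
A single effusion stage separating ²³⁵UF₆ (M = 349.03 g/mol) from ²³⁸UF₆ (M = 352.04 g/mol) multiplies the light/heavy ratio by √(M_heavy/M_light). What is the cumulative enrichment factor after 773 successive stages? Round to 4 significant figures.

27.63

Overall factor = α^773 with α = √(352.04/349.03), i.e. (352.04/349.03)^(773/2).
= 1.00862^(773/2) = 27.63.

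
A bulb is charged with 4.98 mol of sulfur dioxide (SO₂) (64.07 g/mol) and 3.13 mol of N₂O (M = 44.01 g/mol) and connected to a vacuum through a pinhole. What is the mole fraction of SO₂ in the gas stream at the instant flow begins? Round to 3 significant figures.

0.569

Rate_i ∝ x_i/√M_i (Graham's law weighted by mole fraction), so the effusate composition follows n_i/√M_i.
Mole fraction of SO₂ in the effusate = (n_SO₂/√M_SO₂) / (n_SO₂/√M_SO₂ + n_N₂O/√M_N₂O)
= (4.98/√64.07) / (4.98/√64.07 + 3.13/√44.01) = 0.6222/(0.6222 + 0.4718) = 0.569.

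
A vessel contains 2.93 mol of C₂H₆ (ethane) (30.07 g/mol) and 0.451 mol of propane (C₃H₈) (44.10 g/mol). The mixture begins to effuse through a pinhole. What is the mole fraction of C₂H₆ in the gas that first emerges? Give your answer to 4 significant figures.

0.8872

Each component's effusion rate ∝ (its partial pressure)·(1/√M) ∝ n_i/√M_i.
x_C₂H₆(eff) = (n_C₂H₆/√M_C₂H₆) / (n_C₂H₆/√M_C₂H₆ + n_C₃H₈/√M_C₃H₈)
= (2.93/√30.07) / (2.93/√30.07 + 0.451/√44.10) = 0.5343/(0.5343 + 0.06791) = 0.8872.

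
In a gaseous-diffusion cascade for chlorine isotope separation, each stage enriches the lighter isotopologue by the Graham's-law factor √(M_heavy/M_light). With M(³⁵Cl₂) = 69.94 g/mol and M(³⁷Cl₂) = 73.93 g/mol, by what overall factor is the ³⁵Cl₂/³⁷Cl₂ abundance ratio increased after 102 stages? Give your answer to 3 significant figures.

Each stage multiplies the ratio by α = √(73.93/69.94), so after 102 stages the overall factor is α^102 = (73.93/69.94)^(102/2).
= 1.05705^51 = 16.9.

16.9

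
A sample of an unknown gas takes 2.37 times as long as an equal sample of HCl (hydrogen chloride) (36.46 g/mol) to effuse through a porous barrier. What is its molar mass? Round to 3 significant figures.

205 g/mol

Graham's law gives t_X/t_HCl = √(M_X/M_HCl).
2.37 = √(M_X/36.46)
M_X = 36.46 × 2.37² = 36.46 × 5.617 = 205 g/mol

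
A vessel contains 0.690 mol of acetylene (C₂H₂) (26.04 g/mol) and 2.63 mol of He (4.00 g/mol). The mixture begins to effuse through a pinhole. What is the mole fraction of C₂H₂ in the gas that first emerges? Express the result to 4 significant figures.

0.09324

The effusion rate of species i is ∝ p_i/√M_i ∝ n_i/√M_i.
So x_C₂H₂ in the escaping gas = (n_C₂H₂/√M_C₂H₂) / Σ(n_i/√M_i)
= (0.690/√26.04) / (0.690/√26.04 + 2.63/√4.00) = 0.1352/(0.1352 + 1.315) = 0.09324.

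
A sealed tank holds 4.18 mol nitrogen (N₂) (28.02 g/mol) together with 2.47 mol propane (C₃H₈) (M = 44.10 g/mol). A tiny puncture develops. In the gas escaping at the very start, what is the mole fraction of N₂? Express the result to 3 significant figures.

Each component's effusion rate ∝ (its partial pressure)·(1/√M) ∝ n_i/√M_i.
So x_N₂ in the escaping gas = (n_N₂/√M_N₂) / Σ(n_i/√M_i)
= (4.18/√28.02) / (4.18/√28.02 + 2.47/√44.10) = 0.7897/(0.7897 + 0.3719) = 0.680.

0.680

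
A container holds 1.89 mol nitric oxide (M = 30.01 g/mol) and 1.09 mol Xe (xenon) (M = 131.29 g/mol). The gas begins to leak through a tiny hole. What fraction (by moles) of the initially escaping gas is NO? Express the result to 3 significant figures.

Effusion rate of each component ∝ n_i/√M_i (partial pressure × 1/√M).
x_NO(eff) = (n_NO/√M_NO) / (n_NO/√M_NO + n_Xe/√M_Xe)
= (1.89/√30.01) / (1.89/√30.01 + 1.09/√131.29) = 0.3450/(0.3450 + 0.09513) = 0.784.

0.784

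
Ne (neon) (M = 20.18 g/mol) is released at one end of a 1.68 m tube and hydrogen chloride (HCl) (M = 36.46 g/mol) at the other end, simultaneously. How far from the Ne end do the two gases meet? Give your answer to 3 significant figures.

0.963 m

In equal time, each gas travels a distance ∝ its rate ∝ 1/√M, so d_Ne/d_HCl = √(M_HCl/M_Ne) = √(36.46/20.18) = 1.344.
With d_Ne + d_HCl = 1.68 m, d_HCl = 1.68/(1 + 1.344) = 0.7167 m.
d_Ne = 1.68 − 0.7167 = 0.963 m.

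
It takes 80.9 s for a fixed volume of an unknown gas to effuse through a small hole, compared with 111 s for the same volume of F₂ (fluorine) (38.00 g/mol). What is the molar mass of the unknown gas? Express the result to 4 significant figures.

Graham's law gives t_X/t_F₂ = √(M_X/M_F₂).
80.9/111 = 0.7288 = √(M_X/38.00)
M_X = 38.00 × 0.7288² = 38.00 × 0.5312 = 20.19 g/mol

20.19 g/mol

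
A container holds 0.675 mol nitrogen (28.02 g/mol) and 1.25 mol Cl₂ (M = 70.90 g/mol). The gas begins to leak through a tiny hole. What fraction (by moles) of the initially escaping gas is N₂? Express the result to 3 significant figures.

Each component's effusion rate ∝ (its partial pressure)·(1/√M) ∝ n_i/√M_i.
x_N₂(eff) = (n_N₂/√M_N₂) / (n_N₂/√M_N₂ + n_Cl₂/√M_Cl₂)
= (0.675/√28.02) / (0.675/√28.02 + 1.25/√70.90) = 0.1275/(0.1275 + 0.1485) = 0.462.

0.462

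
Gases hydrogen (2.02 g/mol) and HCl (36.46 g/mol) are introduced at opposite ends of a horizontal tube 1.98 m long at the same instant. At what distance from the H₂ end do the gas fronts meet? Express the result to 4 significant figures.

In equal time, each gas travels a distance ∝ its rate ∝ 1/√M, so d_H₂/d_HCl = √(M_HCl/M_H₂) = √(36.46/2.02) = 4.248.
With d_H₂ + d_HCl = 1.98 m, d_HCl = 1.98/(1 + 4.248) = 0.3773 m.
d_H₂ = 1.98 − 0.3773 = 1.603 m.

1.603 m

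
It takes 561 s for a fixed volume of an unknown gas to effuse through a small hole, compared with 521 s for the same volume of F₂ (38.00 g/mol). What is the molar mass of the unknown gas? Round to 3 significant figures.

44.1 g/mol

From Graham's law, t_X/t_F₂ = √(M_X/M_F₂).
561/521 = 1.077 = √(M_X/38.00)
M_X = 38.00 × 1.077² = 38.00 × 1.159 = 44.1 g/mol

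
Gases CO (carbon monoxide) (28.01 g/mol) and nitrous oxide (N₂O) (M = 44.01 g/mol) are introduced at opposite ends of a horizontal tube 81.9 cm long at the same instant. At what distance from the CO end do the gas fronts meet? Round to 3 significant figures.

In equal time, each gas travels a distance ∝ its rate ∝ 1/√M, so d_CO/d_N₂O = √(M_N₂O/M_CO) = √(44.01/28.01) = 1.253.
With d_CO + d_N₂O = 81.9 cm, d_N₂O = 81.9/(1 + 1.253) = 36.34 cm.
d_CO = 81.9 − 36.34 = 45.6 cm.

45.6 cm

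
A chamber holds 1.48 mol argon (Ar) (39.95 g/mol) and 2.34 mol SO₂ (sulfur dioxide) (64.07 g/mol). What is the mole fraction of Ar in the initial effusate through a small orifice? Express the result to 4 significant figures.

0.4447

Effusion rate of each component ∝ n_i/√M_i (partial pressure × 1/√M).
Mole fraction of Ar in the effusate = (n_Ar/√M_Ar) / (n_Ar/√M_Ar + n_SO₂/√M_SO₂)
= (1.48/√39.95) / (1.48/√39.95 + 2.34/√64.07) = 0.2342/(0.2342 + 0.2923) = 0.4447.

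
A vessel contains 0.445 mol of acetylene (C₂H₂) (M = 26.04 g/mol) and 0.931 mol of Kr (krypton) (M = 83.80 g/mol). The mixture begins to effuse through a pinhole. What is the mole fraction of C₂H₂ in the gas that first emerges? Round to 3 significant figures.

Rate_i ∝ x_i/√M_i (Graham's law weighted by mole fraction), so the effusate composition follows n_i/√M_i.
x_C₂H₂(eff) = (n_C₂H₂/√M_C₂H₂) / (n_C₂H₂/√M_C₂H₂ + n_Kr/√M_Kr)
= (0.445/√26.04) / (0.445/√26.04 + 0.931/√83.80) = 0.08720/(0.08720 + 0.1017) = 0.462.

0.462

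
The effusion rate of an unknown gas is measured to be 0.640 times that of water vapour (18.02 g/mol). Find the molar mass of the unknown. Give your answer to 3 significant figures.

From Graham's law, rate_X/rate_H₂O = √(M_H₂O/M_X).
0.640 = √(18.02/M_X)
M_X = 18.02 / 0.640² = 18.02 / 0.4096 = 44.0 g/mol

44.0 g/mol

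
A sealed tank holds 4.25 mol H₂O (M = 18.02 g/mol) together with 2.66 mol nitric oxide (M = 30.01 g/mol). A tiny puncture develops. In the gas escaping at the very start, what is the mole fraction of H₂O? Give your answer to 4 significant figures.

Each component's effusion rate ∝ (its partial pressure)·(1/√M) ∝ n_i/√M_i.
x_H₂O(eff) = (n_H₂O/√M_H₂O) / (n_H₂O/√M_H₂O + n_NO/√M_NO)
= (4.25/√18.02) / (4.25/√18.02 + 2.66/√30.01) = 1.001/(1.001 + 0.4856) = 0.6734.

0.6734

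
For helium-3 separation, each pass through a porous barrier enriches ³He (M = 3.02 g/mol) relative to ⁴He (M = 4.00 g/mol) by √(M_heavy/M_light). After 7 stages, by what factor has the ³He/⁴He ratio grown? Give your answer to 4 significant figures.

2.674

After 7 stages the ratio has grown by (√(4.00/3.02))^7 = (4.00/3.02)^(7/2).
= 1.32450^(7/2) = 2.674.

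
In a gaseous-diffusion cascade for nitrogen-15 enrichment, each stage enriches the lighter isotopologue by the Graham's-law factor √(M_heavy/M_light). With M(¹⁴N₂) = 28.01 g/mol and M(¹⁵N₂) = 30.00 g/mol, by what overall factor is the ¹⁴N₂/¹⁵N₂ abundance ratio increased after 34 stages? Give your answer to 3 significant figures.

Each stage multiplies the ratio by α = √(30.00/28.01), so after 34 stages the overall factor is α^34 = (30.00/28.01)^(34/2).
= 1.07105^17 = 3.21.

3.21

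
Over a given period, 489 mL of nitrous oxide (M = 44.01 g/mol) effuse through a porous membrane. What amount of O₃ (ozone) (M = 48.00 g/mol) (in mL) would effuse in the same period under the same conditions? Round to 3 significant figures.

468 mL

From Graham's law, rate_O₃/rate_N₂O = √(M_N₂O/M_O₃) = √(44.01/48.00) = √0.9169 = 0.9575.
So the volume for O₃ is 489 × 0.9575 = 468 mL.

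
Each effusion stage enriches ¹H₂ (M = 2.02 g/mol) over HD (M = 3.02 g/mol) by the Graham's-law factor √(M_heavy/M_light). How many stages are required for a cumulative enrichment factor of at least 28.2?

17

Single-stage factor α = √(3.02/2.02), so ln α = ½ ln(1.49505) = 0.2011.
Need α^N ≥ 28.2 ⇒ N ≥ ln(28.2) / ln α = 3.339 / 0.2011 = 16.61.
Rounding up, N = 17 stages.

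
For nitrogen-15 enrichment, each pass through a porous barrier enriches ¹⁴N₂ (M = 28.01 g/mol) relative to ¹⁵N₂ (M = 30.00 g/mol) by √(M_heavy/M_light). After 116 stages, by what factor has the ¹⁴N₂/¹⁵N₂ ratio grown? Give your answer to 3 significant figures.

53.6

After 116 stages the ratio has grown by (√(30.00/28.01))^116 = (30.00/28.01)^(116/2).
= 1.07105^58 = 53.6.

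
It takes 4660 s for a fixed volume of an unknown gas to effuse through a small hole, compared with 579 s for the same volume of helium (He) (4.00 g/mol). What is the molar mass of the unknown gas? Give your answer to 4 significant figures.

From Graham's law, t_X/t_He = √(M_X/M_He).
4660/579 = 8.048 = √(M_X/4.00)
M_X = 4.00 × 8.048² = 4.00 × 64.78 = 259.1 g/mol

259.1 g/mol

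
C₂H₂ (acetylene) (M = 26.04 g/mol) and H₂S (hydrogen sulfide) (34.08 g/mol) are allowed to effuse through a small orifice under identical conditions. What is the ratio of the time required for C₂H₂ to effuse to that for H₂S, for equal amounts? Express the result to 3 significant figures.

0.874

Using Graham's law: t_C₂H₂/t_H₂S = √(M_C₂H₂/M_H₂S) = √(26.04/34.08) = √0.7641 = 0.874.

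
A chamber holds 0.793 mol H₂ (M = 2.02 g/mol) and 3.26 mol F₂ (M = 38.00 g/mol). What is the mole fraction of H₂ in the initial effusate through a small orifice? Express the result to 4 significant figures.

0.5134

The effusion rate of species i is ∝ p_i/√M_i ∝ n_i/√M_i.
x_H₂(eff) = (n_H₂/√M_H₂) / (n_H₂/√M_H₂ + n_F₂/√M_F₂)
= (0.793/√2.02) / (0.793/√2.02 + 3.26/√38.00) = 0.5580/(0.5580 + 0.5288) = 0.5134.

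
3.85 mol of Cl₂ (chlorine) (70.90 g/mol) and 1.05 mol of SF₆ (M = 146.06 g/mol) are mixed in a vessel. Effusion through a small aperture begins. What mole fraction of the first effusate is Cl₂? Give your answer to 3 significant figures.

0.840

Effusion rate of each component ∝ n_i/√M_i (partial pressure × 1/√M).
Mole fraction of Cl₂ in the effusate = (n_Cl₂/√M_Cl₂) / (n_Cl₂/√M_Cl₂ + n_SF₆/√M_SF₆)
= (3.85/√70.90) / (3.85/√70.90 + 1.05/√146.06) = 0.4572/(0.4572 + 0.08688) = 0.840.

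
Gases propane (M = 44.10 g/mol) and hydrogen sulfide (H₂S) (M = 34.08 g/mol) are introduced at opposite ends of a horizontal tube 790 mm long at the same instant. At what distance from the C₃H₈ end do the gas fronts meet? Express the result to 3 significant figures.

In equal time, each gas travels a distance ∝ its rate ∝ 1/√M, so d_C₃H₈/d_H₂S = √(M_H₂S/M_C₃H₈) = √(34.08/44.10) = 0.8791.
With d_C₃H₈ + d_H₂S = 790 mm, d_H₂S = 790/(1 + 0.8791) = 420.4 mm.
d_C₃H₈ = 790 − 420.4 = 370 mm.

370 mm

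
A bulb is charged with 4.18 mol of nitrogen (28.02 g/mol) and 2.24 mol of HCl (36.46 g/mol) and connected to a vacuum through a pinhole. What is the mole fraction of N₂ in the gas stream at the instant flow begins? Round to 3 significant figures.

The effusion rate of species i is ∝ p_i/√M_i ∝ n_i/√M_i.
x_N₂(eff) = (n_N₂/√M_N₂) / (n_N₂/√M_N₂ + n_HCl/√M_HCl)
= (4.18/√28.02) / (4.18/√28.02 + 2.24/√36.46) = 0.7897/(0.7897 + 0.3710) = 0.680.

0.680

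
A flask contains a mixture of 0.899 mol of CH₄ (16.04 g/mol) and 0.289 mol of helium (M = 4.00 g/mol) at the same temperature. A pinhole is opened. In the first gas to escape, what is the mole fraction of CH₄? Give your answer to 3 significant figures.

The effusion rate of species i is ∝ p_i/√M_i ∝ n_i/√M_i.
x_CH₄(eff) = (n_CH₄/√M_CH₄) / (n_CH₄/√M_CH₄ + n_He/√M_He)
= (0.899/√16.04) / (0.899/√16.04 + 0.289/√4.00) = 0.2245/(0.2245 + 0.1445) = 0.608.

0.608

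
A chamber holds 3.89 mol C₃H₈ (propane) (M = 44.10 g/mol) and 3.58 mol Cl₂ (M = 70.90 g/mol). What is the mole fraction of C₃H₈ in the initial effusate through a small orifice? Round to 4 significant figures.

Each component's effusion rate ∝ (its partial pressure)·(1/√M) ∝ n_i/√M_i.
x_C₃H₈(eff) = (n_C₃H₈/√M_C₃H₈) / (n_C₃H₈/√M_C₃H₈ + n_Cl₂/√M_Cl₂)
= (3.89/√44.10) / (3.89/√44.10 + 3.58/√70.90) = 0.5858/(0.5858 + 0.4252) = 0.5794.

0.5794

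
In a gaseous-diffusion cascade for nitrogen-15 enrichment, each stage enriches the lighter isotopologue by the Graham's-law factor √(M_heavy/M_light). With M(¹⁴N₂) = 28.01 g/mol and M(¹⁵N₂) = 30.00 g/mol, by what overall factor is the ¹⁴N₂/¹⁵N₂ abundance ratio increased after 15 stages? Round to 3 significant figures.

After 15 stages the ratio has grown by (√(30.00/28.01))^15 = (30.00/28.01)^(15/2).
= 1.07105^(15/2) = 1.67.

1.67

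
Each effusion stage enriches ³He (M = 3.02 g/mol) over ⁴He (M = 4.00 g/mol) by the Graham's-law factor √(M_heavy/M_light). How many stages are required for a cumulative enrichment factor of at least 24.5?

Per stage α = (4.00/3.02)^(1/2) = 1.32450^0.5, giving ln α = 0.1405.
Need α^N ≥ 24.5 ⇒ N ≥ ln(24.5) / ln α = 3.199 / 0.1405 = 22.76.
Minimum whole number of stages: N = 23.

23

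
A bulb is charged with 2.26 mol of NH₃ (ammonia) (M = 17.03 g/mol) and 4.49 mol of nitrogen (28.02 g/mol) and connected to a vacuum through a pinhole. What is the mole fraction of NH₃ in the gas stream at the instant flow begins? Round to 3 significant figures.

Each component's effusion rate ∝ (its partial pressure)·(1/√M) ∝ n_i/√M_i.
So x_NH₃ in the escaping gas = (n_NH₃/√M_NH₃) / Σ(n_i/√M_i)
= (2.26/√17.03) / (2.26/√17.03 + 4.49/√28.02) = 0.5476/(0.5476 + 0.8482) = 0.392.

0.392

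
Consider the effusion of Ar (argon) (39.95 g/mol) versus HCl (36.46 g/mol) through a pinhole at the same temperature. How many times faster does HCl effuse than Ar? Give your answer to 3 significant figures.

Using Graham's law: rate_HCl/rate_Ar = √(M_Ar/M_HCl) = √(39.95/36.46) = √1.096 = 1.05.

1.05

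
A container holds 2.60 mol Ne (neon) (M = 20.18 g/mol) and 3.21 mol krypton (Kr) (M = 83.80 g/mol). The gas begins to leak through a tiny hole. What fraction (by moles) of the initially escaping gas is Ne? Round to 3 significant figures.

0.623

Each component's effusion rate ∝ (its partial pressure)·(1/√M) ∝ n_i/√M_i.
x_Ne(eff) = (n_Ne/√M_Ne) / (n_Ne/√M_Ne + n_Kr/√M_Kr)
= (2.60/√20.18) / (2.60/√20.18 + 3.21/√83.80) = 0.5788/(0.5788 + 0.3507) = 0.623.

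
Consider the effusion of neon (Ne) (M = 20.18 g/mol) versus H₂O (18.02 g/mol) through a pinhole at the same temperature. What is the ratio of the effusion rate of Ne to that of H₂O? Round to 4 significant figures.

By Graham's law, rate_Ne/rate_H₂O = √(M_H₂O/M_Ne) = √(18.02/20.18) = √0.8930 = 0.9450.

0.9450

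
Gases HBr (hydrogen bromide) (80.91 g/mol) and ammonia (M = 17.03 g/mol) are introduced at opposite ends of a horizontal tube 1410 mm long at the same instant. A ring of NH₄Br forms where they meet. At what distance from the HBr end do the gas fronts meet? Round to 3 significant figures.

443 mm

Distances travelled in equal time are proportional to diffusion rates, so d_HBr/d_NH₃ = √(M_NH₃/M_HBr) = √(17.03/80.91) = 0.4588.
With d_HBr + d_NH₃ = 1410 mm, d_NH₃ = 1410/(1 + 0.4588) = 966.6 mm.
d_HBr = 1410 − 966.6 = 443 mm.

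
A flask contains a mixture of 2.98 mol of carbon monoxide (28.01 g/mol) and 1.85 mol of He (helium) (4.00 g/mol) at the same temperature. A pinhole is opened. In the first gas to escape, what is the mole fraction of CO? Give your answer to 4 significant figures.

Effusion rate of each component ∝ n_i/√M_i (partial pressure × 1/√M).
So x_CO in the escaping gas = (n_CO/√M_CO) / Σ(n_i/√M_i)
= (2.98/√28.01) / (2.98/√28.01 + 1.85/√4.00) = 0.5631/(0.5631 + 0.9250) = 0.3784.

0.3784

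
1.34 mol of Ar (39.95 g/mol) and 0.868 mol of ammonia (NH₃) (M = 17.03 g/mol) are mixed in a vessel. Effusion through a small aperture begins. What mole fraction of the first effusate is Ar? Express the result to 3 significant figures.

0.502

Effusion rate of each component ∝ n_i/√M_i (partial pressure × 1/√M).
x_Ar(eff) = (n_Ar/√M_Ar) / (n_Ar/√M_Ar + n_NH₃/√M_NH₃)
= (1.34/√39.95) / (1.34/√39.95 + 0.868/√17.03) = 0.2120/(0.2120 + 0.2103) = 0.502.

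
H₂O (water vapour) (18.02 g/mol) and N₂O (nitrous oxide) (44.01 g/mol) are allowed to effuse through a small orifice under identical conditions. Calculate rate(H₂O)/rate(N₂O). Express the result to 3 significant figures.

1.56

From Graham's law, rate_H₂O/rate_N₂O = √(M_N₂O/M_H₂O) = √(44.01/18.02) = √2.442 = 1.56.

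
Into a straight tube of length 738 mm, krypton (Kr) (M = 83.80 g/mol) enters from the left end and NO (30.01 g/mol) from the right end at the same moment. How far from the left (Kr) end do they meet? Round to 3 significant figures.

276 mm

In equal time, each gas travels a distance ∝ its rate ∝ 1/√M, so d_Kr/d_NO = √(M_NO/M_Kr) = √(30.01/83.80) = 0.5984.
With d_Kr + d_NO = 738 mm, d_NO = 738/(1 + 0.5984) = 461.7 mm.
d_Kr = 738 − 461.7 = 276 mm.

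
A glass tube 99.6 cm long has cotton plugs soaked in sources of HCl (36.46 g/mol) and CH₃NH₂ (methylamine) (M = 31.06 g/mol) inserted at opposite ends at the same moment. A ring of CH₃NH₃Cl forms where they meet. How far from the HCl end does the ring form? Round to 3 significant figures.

In equal time, each gas travels a distance ∝ its rate ∝ 1/√M, so d_HCl/d_CH₃NH₂ = √(M_CH₃NH₂/M_HCl) = √(31.06/36.46) = 0.9230.
With d_HCl + d_CH₃NH₂ = 99.6 cm, d_CH₃NH₂ = 99.6/(1 + 0.9230) = 51.79 cm.
d_HCl = 99.6 − 51.79 = 47.8 cm.

47.8 cm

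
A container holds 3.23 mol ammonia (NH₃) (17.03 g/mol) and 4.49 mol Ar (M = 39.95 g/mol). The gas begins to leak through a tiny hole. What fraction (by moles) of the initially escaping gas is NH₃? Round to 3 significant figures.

0.524

Rate_i ∝ x_i/√M_i (Graham's law weighted by mole fraction), so the effusate composition follows n_i/√M_i.
So x_NH₃ in the escaping gas = (n_NH₃/√M_NH₃) / Σ(n_i/√M_i)
= (3.23/√17.03) / (3.23/√17.03 + 4.49/√39.95) = 0.7827/(0.7827 + 0.7104) = 0.524.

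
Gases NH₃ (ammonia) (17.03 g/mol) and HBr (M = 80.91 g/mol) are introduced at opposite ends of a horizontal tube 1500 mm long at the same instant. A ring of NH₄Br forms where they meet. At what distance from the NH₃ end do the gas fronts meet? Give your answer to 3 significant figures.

Graham's law gives d_NH₃/d_HBr = rate_NH₃/rate_HBr = √(M_HBr/M_NH₃) = √(80.91/17.03) = 2.180.
With d_NH₃ + d_HBr = 1500 mm, d_HBr = 1500/(1 + 2.180) = 471.7 mm.
d_NH₃ = 1500 − 471.7 = 1030 mm.

1030 mm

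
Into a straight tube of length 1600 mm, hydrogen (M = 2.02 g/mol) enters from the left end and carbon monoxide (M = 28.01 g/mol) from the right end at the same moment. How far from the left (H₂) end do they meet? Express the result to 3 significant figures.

Graham's law gives d_H₂/d_CO = rate_H₂/rate_CO = √(M_CO/M_H₂) = √(28.01/2.02) = 3.724.
With d_H₂ + d_CO = 1600 mm, d_CO = 1600/(1 + 3.724) = 338.7 mm.
d_H₂ = 1600 − 338.7 = 1260 mm.

1260 mm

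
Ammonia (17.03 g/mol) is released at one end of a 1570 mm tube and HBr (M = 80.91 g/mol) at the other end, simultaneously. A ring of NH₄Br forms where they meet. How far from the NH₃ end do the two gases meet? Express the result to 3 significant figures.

1080 mm

In equal time, each gas travels a distance ∝ its rate ∝ 1/√M, so d_NH₃/d_HBr = √(M_HBr/M_NH₃) = √(80.91/17.03) = 2.180.
With d_NH₃ + d_HBr = 1570 mm, d_HBr = 1570/(1 + 2.180) = 493.8 mm.
d_NH₃ = 1570 − 493.8 = 1080 mm.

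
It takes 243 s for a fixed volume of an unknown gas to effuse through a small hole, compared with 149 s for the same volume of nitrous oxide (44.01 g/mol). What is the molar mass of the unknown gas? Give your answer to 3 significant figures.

Since effusion rate ∝ 1/√M, t_X/t_N₂O = √(M_X/M_N₂O).
243/149 = 1.631 = √(M_X/44.01)
M_X = 44.01 × 1.631² = 44.01 × 2.660 = 117 g/mol

117 g/mol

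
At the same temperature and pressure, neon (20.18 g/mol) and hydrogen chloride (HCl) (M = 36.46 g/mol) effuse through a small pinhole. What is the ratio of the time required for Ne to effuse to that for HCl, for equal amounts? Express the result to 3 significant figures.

From Graham's law, t_Ne/t_HCl = √(M_Ne/M_HCl) = √(20.18/36.46) = √0.5535 = 0.744.

0.744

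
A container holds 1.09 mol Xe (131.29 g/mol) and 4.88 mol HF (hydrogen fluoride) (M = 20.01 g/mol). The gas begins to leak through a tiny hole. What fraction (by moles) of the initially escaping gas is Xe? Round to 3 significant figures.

Rate_i ∝ x_i/√M_i (Graham's law weighted by mole fraction), so the effusate composition follows n_i/√M_i.
Mole fraction of Xe in the effusate = (n_Xe/√M_Xe) / (n_Xe/√M_Xe + n_HF/√M_HF)
= (1.09/√131.29) / (1.09/√131.29 + 4.88/√20.01) = 0.09513/(0.09513 + 1.091) = 0.0802.

0.0802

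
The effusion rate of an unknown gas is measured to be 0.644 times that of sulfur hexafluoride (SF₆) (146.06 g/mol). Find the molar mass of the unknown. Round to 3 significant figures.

352 g/mol

From Graham's law, rate_X/rate_SF₆ = √(M_SF₆/M_X).
0.644 = √(146.06/M_X)
M_X = 146.06 / 0.644² = 146.06 / 0.4147 = 352 g/mol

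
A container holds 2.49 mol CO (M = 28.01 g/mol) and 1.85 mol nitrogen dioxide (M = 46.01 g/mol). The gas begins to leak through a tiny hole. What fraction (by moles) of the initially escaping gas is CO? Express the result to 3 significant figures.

Each component's effusion rate ∝ (its partial pressure)·(1/√M) ∝ n_i/√M_i.
So x_CO in the escaping gas = (n_CO/√M_CO) / Σ(n_i/√M_i)
= (2.49/√28.01) / (2.49/√28.01 + 1.85/√46.01) = 0.4705/(0.4705 + 0.2727) = 0.633.

0.633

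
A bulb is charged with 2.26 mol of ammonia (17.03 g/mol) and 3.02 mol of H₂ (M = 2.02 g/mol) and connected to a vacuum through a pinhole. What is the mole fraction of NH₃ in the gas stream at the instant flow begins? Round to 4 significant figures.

Effusion rate of each component ∝ n_i/√M_i (partial pressure × 1/√M).
Mole fraction of NH₃ in the effusate = (n_NH₃/√M_NH₃) / (n_NH₃/√M_NH₃ + n_H₂/√M_H₂)
= (2.26/√17.03) / (2.26/√17.03 + 3.02/√2.02) = 0.5476/(0.5476 + 2.125) = 0.2049.

0.2049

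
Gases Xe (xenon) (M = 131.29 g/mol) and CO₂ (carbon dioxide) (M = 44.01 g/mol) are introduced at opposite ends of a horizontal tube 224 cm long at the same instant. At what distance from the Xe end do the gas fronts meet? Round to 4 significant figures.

82.14 cm

Graham's law gives d_Xe/d_CO₂ = rate_Xe/rate_CO₂ = √(M_CO₂/M_Xe) = √(44.01/131.29) = 0.5790.
With d_Xe + d_CO₂ = 224 cm, d_CO₂ = 224/(1 + 0.5790) = 141.9 cm.
d_Xe = 224 − 141.9 = 82.14 cm.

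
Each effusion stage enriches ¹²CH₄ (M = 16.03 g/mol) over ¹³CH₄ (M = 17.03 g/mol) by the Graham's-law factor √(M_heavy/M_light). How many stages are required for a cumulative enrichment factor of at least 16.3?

Per stage α = (17.03/16.03)^(1/2) = 1.06238^0.5, giving ln α = 0.03026.
Need α^N ≥ 16.3 ⇒ N ≥ ln(16.3) / ln α = 2.791 / 0.03026 = 92.25.
Minimum whole number of stages: N = 93.

93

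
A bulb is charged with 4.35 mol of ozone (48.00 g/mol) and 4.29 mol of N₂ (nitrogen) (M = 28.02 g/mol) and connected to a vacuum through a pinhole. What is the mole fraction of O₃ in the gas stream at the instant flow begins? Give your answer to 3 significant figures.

0.437

Effusion rate of each component ∝ n_i/√M_i (partial pressure × 1/√M).
Mole fraction of O₃ in the effusate = (n_O₃/√M_O₃) / (n_O₃/√M_O₃ + n_N₂/√M_N₂)
= (4.35/√48.00) / (4.35/√48.00 + 4.29/√28.02) = 0.6279/(0.6279 + 0.8104) = 0.437.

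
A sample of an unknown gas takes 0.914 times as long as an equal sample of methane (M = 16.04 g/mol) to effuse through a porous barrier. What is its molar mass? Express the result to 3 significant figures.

Since effusion rate ∝ 1/√M, t_X/t_CH₄ = √(M_X/M_CH₄).
0.914 = √(M_X/16.04)
M_X = 16.04 × 0.914² = 16.04 × 0.8354 = 13.4 g/mol

13.4 g/mol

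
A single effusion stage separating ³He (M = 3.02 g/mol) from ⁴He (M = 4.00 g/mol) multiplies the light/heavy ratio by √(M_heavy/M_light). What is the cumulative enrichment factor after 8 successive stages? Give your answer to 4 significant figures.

Overall factor = α^8 with α = √(4.00/3.02), i.e. (4.00/3.02)^(8/2).
= 1.32450^4 = 3.078.

3.078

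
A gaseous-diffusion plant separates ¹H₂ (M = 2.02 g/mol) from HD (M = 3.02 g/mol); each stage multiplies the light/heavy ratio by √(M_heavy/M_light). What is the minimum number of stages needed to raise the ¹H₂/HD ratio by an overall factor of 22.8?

16

Single-stage factor α = √(3.02/2.02), so ln α = ½ ln(1.49505) = 0.2011.
Need α^N ≥ 22.8 ⇒ N ≥ ln(22.8) / ln α = 3.127 / 0.2011 = 15.55.
So at least 16 stages are needed.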